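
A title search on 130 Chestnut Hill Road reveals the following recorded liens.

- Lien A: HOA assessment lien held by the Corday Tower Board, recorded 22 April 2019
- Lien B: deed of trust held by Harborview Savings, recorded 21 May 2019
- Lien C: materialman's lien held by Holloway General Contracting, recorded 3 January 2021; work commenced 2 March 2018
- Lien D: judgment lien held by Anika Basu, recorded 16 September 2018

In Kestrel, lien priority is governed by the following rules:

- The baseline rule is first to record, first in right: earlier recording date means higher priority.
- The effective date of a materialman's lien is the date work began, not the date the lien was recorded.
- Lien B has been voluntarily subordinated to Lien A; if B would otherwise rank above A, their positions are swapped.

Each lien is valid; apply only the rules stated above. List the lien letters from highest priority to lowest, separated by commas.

C, D, A, B

Adjusting effective dates: C's effective date is 2 March 2018, when work began.
Sorted by effective date: C (2 March 2018), D (16 September 2018), A (22 April 2019), B (21 May 2019).
Since B is not senior to A, the subordination leaves the order unchanged.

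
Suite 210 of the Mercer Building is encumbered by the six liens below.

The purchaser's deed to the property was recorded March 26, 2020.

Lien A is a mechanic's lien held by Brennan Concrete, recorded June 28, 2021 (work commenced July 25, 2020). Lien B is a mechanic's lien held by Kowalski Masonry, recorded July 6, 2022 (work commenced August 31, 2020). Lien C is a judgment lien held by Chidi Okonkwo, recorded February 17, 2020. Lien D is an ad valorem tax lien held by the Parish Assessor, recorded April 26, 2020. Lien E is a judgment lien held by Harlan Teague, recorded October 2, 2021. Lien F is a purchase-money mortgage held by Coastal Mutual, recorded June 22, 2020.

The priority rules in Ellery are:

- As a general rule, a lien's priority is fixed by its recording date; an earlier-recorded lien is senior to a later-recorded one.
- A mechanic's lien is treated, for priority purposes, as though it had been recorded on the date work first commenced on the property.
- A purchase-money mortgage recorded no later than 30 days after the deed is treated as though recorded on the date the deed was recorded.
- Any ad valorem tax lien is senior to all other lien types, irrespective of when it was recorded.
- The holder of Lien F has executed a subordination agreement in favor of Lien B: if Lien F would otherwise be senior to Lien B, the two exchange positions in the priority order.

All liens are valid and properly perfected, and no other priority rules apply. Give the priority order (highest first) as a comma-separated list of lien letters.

First, effective dates: A relates back to July 25, 2020 (work commenced); B's effective date is August 31, 2020, when work began; F missed the 30-day window (88 days after the deed), so its recording date stands.
D is an ad valorem tax lien and takes priority over every other lien.
The other liens, earliest effective date first: C (February 17, 2020), F (June 22, 2020), A (July 25, 2020), B (August 31, 2020), E (October 2, 2021).
F is senior to B before the subordination, so the two trade places.

D, C, B, A, F, E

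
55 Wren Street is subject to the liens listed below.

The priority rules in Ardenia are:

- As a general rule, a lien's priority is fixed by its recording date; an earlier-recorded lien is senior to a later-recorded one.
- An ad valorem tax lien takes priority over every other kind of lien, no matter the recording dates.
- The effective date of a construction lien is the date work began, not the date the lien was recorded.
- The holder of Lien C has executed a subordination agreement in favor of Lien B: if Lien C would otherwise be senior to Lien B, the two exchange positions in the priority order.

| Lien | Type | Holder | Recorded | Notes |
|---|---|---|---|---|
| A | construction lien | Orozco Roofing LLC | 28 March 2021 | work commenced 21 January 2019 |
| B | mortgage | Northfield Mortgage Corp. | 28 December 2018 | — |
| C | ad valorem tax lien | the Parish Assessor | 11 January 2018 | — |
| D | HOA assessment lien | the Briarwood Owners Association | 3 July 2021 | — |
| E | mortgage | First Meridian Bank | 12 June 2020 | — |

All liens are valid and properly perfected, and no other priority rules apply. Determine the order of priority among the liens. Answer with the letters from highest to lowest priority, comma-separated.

Effective dates after the stated exceptions: A is treated as recorded 21 January 2019, the work-commencement date.
C is an ad valorem tax lien and takes priority over every other lien.
Remaining liens by effective date: B (28 December 2018), A (21 January 2019), E (12 June 2020), D (3 July 2021).
Because C would otherwise rank above B, the subordination swaps them.

B, C, A, E, D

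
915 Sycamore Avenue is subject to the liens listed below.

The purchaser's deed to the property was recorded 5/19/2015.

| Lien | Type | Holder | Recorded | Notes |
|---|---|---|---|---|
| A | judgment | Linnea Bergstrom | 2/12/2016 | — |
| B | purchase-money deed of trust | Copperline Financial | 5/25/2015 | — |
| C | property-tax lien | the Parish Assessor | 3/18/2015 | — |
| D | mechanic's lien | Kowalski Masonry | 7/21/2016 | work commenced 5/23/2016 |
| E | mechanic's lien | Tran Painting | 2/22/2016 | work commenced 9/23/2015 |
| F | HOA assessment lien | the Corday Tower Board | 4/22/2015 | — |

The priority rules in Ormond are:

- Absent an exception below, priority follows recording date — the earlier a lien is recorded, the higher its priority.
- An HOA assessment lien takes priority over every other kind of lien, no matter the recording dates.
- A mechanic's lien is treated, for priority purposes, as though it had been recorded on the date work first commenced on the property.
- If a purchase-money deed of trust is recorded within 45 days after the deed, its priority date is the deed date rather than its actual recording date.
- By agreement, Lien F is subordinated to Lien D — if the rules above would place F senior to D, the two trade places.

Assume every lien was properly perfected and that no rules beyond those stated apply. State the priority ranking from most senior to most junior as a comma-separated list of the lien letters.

First, effective dates: B relates back to the deed date 5/19/2015; D relates back to 5/23/2016 (work commenced); E relates back to 9/23/2015 (work commenced).
F is an HOA assessment lien and takes priority over every other lien.
Remaining liens by effective date: C (3/18/2015), B (5/19/2015), E (9/23/2015), A (2/12/2016), D (5/23/2016).
Because F would otherwise rank above D, the subordination swaps them.

D, C, B, E, A, F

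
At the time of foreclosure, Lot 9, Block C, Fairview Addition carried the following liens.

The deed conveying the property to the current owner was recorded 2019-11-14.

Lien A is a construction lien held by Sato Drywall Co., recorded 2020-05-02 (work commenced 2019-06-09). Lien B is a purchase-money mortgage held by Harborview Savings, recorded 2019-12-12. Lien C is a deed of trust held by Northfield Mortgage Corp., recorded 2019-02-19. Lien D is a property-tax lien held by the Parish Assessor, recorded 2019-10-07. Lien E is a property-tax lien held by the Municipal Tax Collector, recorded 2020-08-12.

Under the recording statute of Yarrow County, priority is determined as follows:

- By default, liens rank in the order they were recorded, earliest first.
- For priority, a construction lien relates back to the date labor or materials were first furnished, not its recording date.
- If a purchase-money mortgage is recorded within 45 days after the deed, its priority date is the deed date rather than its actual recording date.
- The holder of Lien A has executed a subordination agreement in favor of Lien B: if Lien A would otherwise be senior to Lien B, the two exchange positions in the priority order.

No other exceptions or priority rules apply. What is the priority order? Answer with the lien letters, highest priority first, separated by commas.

C, B, D, A, E

Effective dates after the stated exceptions: A's effective date is 2019-06-09, when work began; B's effective date is the deed date, 2019-11-14.
Ordering by effective date: C (2019-02-19), A (2019-06-09), D (2019-10-07), B (2019-11-14), E (2020-08-12).
A would otherwise be senior to B, so under the subordination agreement A and B exchange positions.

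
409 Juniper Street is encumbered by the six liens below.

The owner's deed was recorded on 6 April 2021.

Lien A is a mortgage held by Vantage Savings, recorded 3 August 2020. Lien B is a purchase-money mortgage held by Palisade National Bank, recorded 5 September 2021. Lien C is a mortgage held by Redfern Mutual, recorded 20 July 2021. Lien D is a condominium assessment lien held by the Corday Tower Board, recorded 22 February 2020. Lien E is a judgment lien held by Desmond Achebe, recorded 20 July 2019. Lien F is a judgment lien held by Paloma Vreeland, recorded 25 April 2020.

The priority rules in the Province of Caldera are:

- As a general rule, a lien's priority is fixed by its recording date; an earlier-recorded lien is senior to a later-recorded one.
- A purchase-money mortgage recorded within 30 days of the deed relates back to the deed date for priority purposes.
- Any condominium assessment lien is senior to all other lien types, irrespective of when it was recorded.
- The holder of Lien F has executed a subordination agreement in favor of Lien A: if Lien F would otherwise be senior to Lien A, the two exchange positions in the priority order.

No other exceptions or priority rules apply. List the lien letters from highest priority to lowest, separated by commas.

D, E, A, F, C, B

First, effective dates: B was recorded 152 days after the deed — beyond 30 days — so no relation-back applies.
D, as a condominium assessment lien, has superpriority and ranks first.
Remaining liens by effective date: E (20 July 2019), F (25 April 2020), A (3 August 2020), C (20 July 2021), B (5 September 2021).
F is senior to A before the subordination, so the two trade places.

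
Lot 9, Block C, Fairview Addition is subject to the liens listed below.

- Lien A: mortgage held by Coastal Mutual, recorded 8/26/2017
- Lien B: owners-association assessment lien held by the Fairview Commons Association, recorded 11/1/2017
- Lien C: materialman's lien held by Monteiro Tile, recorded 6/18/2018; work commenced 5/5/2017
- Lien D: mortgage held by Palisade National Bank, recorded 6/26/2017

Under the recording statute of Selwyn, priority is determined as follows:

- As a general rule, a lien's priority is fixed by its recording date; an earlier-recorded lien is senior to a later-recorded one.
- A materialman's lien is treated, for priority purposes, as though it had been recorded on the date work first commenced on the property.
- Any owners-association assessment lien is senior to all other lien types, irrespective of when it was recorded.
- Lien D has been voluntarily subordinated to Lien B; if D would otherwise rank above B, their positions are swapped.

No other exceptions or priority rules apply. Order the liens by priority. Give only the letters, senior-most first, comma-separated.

Effective dates after the stated exceptions: C's effective date is 5/5/2017, when work began.
B is an owners-association assessment lien and takes priority over every other lien.
Among the remaining liens, by effective date: C (5/5/2017), D (6/26/2017), A (8/26/2017).
Since D is not senior to B, the subordination leaves the order unchanged.

B, C, D, A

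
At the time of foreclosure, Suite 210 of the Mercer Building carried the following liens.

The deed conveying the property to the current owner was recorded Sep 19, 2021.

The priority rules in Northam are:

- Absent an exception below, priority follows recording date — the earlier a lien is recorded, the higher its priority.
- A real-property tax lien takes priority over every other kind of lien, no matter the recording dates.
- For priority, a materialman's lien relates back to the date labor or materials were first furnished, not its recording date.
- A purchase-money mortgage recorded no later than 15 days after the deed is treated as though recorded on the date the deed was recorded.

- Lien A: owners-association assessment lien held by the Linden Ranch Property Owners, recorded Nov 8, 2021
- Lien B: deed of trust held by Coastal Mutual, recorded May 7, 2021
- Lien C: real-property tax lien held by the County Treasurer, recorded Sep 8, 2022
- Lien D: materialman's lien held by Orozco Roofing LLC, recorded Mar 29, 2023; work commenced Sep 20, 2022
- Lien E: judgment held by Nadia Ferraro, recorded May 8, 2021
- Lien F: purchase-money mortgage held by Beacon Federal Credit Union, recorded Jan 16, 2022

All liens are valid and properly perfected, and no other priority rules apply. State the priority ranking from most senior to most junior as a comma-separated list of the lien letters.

C, B, E, A, F, D

First, effective dates: D is treated as recorded Sep 20, 2022, the work-commencement date; F was recorded 119 days after the deed, outside the 15-day window, so it keeps its recording date.
C is a real-property tax lien, so it outranks all other liens regardless of date.
Among the remaining liens, by effective date: B (May 7, 2021), E (May 8, 2021), A (Nov 8, 2021), F (Jan 16, 2022), D (Sep 20, 2022).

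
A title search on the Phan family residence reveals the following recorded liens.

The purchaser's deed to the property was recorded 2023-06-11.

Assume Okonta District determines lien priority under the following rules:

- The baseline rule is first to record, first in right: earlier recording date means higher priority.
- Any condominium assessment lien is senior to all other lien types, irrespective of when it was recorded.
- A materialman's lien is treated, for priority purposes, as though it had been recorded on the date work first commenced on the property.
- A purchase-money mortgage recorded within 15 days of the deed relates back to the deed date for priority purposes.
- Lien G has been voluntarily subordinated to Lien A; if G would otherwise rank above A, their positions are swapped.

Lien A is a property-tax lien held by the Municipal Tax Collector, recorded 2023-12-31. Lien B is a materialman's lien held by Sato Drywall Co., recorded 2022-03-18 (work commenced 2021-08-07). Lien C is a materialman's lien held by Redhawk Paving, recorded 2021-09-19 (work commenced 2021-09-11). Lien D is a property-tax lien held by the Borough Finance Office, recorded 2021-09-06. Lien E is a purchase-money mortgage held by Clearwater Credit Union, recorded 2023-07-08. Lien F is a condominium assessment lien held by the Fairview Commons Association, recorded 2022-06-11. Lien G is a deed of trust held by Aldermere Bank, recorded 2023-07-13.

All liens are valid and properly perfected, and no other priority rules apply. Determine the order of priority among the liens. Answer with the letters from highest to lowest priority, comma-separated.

Effective dates after the stated exceptions: B's effective date is 2021-08-07, when work began; C's effective date is 2021-09-11, when work began; E missed the 15-day window (27 days after the deed), so its recording date stands.
F, as a condominium assessment lien, has superpriority and ranks first.
Ordering the rest by effective date: B (2021-08-07), D (2021-09-06), C (2021-09-11), E (2023-07-08), G (2023-07-13), A (2023-12-31).
G is senior to A before the subordination, so the two trade places.

F, B, D, C, E, A, G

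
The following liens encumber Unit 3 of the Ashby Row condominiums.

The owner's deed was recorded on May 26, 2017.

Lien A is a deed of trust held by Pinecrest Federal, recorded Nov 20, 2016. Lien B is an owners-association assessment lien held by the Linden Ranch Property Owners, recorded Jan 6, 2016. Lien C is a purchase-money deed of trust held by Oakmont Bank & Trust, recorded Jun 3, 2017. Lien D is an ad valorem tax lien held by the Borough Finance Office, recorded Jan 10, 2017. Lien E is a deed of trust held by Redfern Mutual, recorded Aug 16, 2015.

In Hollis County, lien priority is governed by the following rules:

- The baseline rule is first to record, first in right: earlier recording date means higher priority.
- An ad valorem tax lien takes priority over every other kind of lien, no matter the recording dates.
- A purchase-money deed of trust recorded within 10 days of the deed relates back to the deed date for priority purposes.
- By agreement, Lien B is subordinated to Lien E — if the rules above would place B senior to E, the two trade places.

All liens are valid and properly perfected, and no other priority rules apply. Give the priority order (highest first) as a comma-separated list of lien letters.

D, E, B, A, C

Adjusting effective dates: C was recorded within the 10-day window, so its effective date is the deed date May 26, 2017.
D is an ad valorem tax lien and takes priority over every other lien.
Remaining liens by effective date: E (Aug 16, 2015), B (Jan 6, 2016), A (Nov 20, 2016), C (May 26, 2017).
Since B is not senior to E, the subordination leaves the order unchanged.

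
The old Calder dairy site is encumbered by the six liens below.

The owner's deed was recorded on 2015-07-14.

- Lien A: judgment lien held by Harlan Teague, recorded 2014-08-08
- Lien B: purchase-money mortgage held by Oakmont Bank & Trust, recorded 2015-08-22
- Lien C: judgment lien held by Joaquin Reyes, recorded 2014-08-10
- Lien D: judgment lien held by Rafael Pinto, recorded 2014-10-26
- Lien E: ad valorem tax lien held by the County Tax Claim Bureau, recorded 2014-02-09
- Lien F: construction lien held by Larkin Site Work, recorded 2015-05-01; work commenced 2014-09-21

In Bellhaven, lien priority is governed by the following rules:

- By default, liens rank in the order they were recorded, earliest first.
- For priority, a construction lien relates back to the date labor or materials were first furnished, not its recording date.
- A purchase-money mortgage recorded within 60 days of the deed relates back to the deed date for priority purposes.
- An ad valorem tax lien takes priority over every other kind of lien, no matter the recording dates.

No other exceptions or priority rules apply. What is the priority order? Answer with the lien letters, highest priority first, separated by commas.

E, A, C, F, D, B

Effective dates: B's effective date is the deed date, 2015-07-14; F is treated as recorded 2014-09-21, the work-commencement date.
As an ad valorem tax lien, E is senior to every other lien.
Remaining liens by effective date: A (2014-08-08), C (2014-08-10), F (2014-09-21), D (2014-10-26), B (2015-07-14).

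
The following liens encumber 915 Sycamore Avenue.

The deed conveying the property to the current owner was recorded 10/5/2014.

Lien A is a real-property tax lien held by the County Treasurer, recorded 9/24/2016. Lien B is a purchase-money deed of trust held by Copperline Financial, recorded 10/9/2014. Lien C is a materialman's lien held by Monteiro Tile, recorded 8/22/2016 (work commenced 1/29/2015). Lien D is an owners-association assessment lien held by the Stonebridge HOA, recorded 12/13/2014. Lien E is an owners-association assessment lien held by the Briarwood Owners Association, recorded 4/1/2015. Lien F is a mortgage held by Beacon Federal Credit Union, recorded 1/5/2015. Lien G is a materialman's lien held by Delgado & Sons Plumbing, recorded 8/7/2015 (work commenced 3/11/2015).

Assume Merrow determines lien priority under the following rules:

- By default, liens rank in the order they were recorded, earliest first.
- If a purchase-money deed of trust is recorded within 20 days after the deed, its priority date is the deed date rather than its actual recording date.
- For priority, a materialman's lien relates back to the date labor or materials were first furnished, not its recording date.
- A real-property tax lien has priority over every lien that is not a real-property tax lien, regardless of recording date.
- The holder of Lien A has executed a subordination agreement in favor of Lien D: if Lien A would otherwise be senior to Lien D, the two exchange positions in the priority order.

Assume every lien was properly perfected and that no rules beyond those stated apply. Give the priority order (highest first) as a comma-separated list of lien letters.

D, B, A, F, C, G, E

Adjusting effective dates: B was recorded within the 20-day window, so its effective date is the deed date 10/5/2014; C is treated as recorded 1/29/2015, the work-commencement date; G relates back to 3/11/2015 (work commenced).
A is a real-property tax lien and takes priority over every other lien.
The other liens, earliest effective date first: B (10/5/2014), D (12/13/2014), F (1/5/2015), C (1/29/2015), G (3/11/2015), E (4/1/2015).
A is senior to D before the subordination, so the two trade places.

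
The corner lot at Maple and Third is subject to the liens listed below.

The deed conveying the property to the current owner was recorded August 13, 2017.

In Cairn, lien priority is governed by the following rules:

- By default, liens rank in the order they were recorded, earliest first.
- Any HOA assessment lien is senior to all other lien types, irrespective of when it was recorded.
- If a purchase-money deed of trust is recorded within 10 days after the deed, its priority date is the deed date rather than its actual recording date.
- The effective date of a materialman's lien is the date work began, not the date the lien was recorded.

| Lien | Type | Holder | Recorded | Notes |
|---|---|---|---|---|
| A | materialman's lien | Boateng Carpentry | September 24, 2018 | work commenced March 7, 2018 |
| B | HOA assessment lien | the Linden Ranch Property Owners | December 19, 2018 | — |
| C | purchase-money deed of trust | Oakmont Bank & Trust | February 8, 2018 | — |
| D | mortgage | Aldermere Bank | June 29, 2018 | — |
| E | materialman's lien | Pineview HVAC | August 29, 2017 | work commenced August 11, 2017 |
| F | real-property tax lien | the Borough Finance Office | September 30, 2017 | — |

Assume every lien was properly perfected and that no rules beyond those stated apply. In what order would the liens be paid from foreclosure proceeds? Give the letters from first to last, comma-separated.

Effective dates: A is treated as recorded March 7, 2018, the work-commencement date; C was recorded 179 days after the deed, outside the 10-day window, so it keeps its recording date; E is treated as recorded August 11, 2017, the work-commencement date.
As an HOA assessment lien, B is senior to every other lien.
Among the remaining liens, by effective date: E (August 11, 2017), F (September 30, 2017), C (February 8, 2018), A (March 7, 2018), D (June 29, 2018).

B, E, F, C, A, D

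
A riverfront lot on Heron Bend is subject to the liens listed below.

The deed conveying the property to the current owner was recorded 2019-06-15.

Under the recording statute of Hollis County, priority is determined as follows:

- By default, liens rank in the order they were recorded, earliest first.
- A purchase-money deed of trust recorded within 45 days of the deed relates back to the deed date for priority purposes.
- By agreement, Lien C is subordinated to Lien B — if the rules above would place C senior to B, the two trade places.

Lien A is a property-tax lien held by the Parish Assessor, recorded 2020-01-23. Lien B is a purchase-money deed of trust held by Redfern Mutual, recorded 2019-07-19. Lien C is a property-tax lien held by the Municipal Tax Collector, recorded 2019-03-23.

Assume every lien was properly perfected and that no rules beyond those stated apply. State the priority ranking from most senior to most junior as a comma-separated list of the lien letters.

Effective dates: B was recorded within the 45-day window, so its effective date is the deed date 2019-06-15.
By effective date, earliest first: C (2019-03-23), B (2019-06-15), A (2020-01-23).
C is senior to B before the subordination, so the two trade places.

B, C, A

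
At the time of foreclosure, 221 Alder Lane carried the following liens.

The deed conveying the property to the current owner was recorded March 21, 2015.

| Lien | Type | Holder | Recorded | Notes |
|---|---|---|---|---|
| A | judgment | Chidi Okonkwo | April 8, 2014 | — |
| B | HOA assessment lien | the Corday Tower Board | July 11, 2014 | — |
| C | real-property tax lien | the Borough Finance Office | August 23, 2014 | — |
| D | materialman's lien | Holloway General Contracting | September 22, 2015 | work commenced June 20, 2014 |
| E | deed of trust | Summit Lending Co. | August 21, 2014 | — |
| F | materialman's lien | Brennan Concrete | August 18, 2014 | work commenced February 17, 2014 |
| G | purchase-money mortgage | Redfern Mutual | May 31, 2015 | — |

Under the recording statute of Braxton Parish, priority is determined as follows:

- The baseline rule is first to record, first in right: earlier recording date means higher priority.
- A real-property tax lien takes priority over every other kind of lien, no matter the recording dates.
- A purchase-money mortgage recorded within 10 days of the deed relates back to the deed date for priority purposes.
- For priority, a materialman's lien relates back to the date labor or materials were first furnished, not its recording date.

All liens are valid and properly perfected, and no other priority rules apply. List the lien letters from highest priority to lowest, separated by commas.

Effective dates after the stated exceptions: D relates back to June 20, 2014 (work commenced); F relates back to February 17, 2014 (work commenced); G was recorded 71 days after the deed, outside the 10-day window, so it keeps its recording date.
C, as a real-property tax lien, has superpriority and ranks first.
Among the remaining liens, by effective date: F (February 17, 2014), A (April 8, 2014), D (June 20, 2014), B (July 11, 2014), E (August 21, 2014), G (May 31, 2015).

C, F, A, D, B, E, G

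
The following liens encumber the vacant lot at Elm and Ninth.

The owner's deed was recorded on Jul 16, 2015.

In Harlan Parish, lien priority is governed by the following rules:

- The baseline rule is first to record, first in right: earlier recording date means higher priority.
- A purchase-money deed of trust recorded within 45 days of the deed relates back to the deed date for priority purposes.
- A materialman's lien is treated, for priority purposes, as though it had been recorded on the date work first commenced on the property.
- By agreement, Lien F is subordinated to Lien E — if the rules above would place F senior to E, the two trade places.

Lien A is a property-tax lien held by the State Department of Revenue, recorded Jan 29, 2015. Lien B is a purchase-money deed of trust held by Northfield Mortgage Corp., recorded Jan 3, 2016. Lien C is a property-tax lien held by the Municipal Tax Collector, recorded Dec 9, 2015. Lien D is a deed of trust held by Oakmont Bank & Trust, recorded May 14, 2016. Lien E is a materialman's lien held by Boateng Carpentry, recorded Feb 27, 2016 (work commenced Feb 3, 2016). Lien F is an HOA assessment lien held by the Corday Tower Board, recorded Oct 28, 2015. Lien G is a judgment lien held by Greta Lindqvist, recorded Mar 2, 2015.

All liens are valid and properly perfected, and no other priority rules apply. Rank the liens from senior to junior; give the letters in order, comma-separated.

A, G, E, C, B, F, D

First, effective dates: B was recorded 171 days after the deed — beyond 45 days — so no relation-back applies; E is treated as recorded Feb 3, 2016, the work-commencement date.
Ordering by effective date: A (Jan 29, 2015), G (Mar 2, 2015), F (Oct 28, 2015), C (Dec 9, 2015), B (Jan 3, 2016), E (Feb 3, 2016), D (May 14, 2016).
Because F would otherwise rank above E, the subordination swaps them.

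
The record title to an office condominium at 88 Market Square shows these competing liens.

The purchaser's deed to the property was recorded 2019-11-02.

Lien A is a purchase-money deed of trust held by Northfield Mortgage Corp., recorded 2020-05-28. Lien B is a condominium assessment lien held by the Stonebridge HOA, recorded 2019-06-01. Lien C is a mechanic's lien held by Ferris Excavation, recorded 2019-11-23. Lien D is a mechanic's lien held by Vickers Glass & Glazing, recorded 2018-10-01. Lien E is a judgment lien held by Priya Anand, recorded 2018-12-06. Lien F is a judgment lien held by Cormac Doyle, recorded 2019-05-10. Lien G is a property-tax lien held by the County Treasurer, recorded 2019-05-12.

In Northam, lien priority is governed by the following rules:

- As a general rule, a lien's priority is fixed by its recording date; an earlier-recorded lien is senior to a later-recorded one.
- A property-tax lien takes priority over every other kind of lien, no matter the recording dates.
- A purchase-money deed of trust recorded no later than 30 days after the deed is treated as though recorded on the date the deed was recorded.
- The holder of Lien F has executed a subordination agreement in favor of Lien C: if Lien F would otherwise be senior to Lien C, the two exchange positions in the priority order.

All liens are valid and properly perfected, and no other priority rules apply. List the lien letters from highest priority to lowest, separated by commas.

Effective dates after the stated exceptions: A missed the 30-day window (208 days after the deed), so its recording date stands.
As a property-tax lien, G is senior to every other lien.
Remaining liens by effective date: D (2018-10-01), E (2018-12-06), F (2019-05-10), B (2019-06-01), C (2019-11-23), A (2020-05-28).
Because F would otherwise rank above C, the subordination swaps them.

G, D, E, C, B, F, A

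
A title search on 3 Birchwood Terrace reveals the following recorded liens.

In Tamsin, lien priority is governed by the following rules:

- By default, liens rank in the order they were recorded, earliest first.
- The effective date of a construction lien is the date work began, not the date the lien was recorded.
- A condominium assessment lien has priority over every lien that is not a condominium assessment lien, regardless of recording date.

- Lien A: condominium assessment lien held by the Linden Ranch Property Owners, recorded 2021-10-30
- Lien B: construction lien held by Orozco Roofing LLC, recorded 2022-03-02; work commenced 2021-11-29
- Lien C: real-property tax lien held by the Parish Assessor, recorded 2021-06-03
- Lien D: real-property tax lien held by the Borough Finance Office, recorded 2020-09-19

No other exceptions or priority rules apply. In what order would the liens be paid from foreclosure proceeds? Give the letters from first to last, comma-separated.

First, effective dates: B is treated as recorded 2021-11-29, the work-commencement date.
A is a condominium assessment lien, so it outranks all other liens regardless of date.
Ordering the rest by effective date: D (2020-09-19), C (2021-06-03), B (2021-11-29).

A, D, C, B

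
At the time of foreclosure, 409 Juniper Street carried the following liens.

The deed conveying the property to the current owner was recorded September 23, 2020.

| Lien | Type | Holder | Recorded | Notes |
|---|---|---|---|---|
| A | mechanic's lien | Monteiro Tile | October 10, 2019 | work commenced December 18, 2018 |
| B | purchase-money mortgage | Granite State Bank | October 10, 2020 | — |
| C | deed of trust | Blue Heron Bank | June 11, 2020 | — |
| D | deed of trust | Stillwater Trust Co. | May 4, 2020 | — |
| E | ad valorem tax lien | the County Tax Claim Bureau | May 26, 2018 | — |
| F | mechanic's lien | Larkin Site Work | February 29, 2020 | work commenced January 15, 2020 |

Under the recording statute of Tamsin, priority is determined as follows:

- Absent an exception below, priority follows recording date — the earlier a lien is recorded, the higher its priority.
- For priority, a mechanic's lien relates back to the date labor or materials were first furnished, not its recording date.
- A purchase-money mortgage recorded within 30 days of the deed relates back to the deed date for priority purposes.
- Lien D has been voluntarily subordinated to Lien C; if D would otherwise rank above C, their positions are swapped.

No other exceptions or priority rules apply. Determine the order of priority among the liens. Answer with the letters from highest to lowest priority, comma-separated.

Effective dates after the stated exceptions: A is treated as recorded December 18, 2018, the work-commencement date; B relates back to the deed date September 23, 2020; F relates back to January 15, 2020 (work commenced).
By effective date: E (May 26, 2018), A (December 18, 2018), F (January 15, 2020), D (May 4, 2020), C (June 11, 2020), B (September 23, 2020).
Because D would otherwise rank above C, the subordination swaps them.

E, A, F, C, D, B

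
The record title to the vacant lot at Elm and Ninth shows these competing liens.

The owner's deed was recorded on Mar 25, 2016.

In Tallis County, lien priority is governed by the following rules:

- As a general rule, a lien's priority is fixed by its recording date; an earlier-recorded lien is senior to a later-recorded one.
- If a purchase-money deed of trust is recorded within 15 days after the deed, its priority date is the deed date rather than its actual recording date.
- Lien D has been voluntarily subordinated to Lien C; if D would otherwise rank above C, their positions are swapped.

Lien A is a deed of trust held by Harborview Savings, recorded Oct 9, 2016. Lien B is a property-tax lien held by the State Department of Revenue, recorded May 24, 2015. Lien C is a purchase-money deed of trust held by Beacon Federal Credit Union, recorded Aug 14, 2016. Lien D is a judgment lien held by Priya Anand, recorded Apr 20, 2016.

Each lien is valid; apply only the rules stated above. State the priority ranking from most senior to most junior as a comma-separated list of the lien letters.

First, effective dates: C missed the 15-day window (142 days after the deed), so its recording date stands.
Sorted by effective date: B (May 24, 2015), D (Apr 20, 2016), C (Aug 14, 2016), A (Oct 9, 2016).
D is senior to C before the subordination, so the two trade places.

B, C, D, A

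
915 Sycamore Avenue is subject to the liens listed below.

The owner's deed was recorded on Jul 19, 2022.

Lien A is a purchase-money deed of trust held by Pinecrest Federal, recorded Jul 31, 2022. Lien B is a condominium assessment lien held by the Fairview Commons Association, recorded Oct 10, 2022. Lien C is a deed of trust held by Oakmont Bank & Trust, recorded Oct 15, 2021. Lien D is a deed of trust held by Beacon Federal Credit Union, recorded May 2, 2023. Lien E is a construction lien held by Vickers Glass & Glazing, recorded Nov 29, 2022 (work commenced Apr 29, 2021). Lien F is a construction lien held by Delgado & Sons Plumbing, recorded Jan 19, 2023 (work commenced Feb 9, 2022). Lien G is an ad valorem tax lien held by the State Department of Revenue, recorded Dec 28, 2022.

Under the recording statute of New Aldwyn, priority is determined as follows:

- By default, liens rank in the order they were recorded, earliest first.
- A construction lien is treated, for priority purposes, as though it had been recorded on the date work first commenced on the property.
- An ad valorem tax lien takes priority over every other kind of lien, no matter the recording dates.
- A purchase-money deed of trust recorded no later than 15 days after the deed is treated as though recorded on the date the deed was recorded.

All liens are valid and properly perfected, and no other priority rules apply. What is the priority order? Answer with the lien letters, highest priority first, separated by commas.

G, E, C, F, A, B, D

Effective dates: A relates back to the deed date Jul 19, 2022; E relates back to Apr 29, 2021 (work commenced); F is treated as recorded Feb 9, 2022, the work-commencement date.
G, as an ad valorem tax lien, has superpriority and ranks first.
The other liens, earliest effective date first: E (Apr 29, 2021), C (Oct 15, 2021), F (Feb 9, 2022), A (Jul 19, 2022), B (Oct 10, 2022), D (May 2, 2023).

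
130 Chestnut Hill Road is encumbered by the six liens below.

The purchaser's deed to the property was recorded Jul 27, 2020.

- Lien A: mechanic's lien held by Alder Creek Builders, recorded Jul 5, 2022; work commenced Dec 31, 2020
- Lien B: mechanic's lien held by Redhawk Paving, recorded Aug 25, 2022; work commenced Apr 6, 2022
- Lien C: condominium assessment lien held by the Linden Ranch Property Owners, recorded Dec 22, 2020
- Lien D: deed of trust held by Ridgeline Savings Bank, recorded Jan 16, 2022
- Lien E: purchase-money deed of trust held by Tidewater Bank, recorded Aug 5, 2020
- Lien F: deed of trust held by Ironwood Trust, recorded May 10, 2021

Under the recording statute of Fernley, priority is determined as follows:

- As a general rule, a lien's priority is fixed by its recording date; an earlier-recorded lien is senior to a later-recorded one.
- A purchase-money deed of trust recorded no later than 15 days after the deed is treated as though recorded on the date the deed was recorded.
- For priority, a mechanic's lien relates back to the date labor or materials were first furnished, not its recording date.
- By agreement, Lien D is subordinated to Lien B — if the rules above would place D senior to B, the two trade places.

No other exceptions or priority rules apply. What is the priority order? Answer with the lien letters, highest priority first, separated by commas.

Adjusting effective dates: A's effective date is Dec 31, 2020, when work began; B is treated as recorded Apr 6, 2022, the work-commencement date; E relates back to the deed date Jul 27, 2020.
By effective date: E (Jul 27, 2020), C (Dec 22, 2020), A (Dec 31, 2020), F (May 10, 2021), D (Jan 16, 2022), B (Apr 6, 2022).
D is senior to B before the subordination, so the two trade places.

E, C, A, F, B, D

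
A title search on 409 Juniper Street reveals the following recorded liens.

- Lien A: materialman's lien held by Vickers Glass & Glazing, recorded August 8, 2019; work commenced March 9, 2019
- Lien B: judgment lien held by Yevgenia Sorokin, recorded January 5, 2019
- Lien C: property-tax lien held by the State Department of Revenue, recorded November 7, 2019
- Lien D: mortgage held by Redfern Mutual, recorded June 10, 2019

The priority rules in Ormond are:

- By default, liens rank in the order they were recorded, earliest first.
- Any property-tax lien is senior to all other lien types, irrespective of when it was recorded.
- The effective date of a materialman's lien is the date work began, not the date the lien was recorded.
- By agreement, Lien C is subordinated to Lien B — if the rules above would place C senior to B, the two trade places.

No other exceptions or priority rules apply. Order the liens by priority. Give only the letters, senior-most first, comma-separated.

Effective dates after the stated exceptions: A is treated as recorded March 9, 2019, the work-commencement date.
C is a property-tax lien and takes priority over every other lien.
Ordering the rest by effective date: B (January 5, 2019), A (March 9, 2019), D (June 10, 2019).
C is senior to B before the subordination, so the two trade places.

B, C, A, D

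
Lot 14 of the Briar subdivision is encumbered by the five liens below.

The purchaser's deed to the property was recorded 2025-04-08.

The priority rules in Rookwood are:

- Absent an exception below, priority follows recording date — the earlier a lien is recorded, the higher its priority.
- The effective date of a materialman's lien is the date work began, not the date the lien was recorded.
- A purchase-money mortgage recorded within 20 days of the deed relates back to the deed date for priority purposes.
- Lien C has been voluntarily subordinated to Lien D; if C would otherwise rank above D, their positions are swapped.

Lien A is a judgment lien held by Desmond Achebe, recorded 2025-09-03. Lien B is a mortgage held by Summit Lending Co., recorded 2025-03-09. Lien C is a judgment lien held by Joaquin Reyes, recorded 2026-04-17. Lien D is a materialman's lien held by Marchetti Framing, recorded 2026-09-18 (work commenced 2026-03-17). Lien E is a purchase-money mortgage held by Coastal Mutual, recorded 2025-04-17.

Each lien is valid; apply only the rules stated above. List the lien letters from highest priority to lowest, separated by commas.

Effective dates after the stated exceptions: D is treated as recorded 2026-03-17, the work-commencement date; E's effective date is the deed date, 2025-04-08.
By effective date: B (2025-03-09), E (2025-04-08), A (2025-09-03), D (2026-03-17), C (2026-04-17).
C is already junior to D, so the subordination agreement changes nothing.

B, E, A, D, C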